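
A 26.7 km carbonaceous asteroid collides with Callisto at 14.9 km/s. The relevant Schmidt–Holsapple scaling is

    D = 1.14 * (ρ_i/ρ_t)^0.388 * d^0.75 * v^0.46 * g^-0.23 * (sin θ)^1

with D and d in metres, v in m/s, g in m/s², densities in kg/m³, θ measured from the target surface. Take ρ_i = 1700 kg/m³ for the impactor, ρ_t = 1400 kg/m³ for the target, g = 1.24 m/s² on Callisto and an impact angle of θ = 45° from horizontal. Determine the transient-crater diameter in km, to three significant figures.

D ≈ 144 km

In SI units: d = 26700 m, v = 14900 m/s.
(ρ_i/ρ_t)^0.388 = (1700/1400)^0.388 = 1.078
d^0.75 = 26700^0.75 = 2089
v^0.46 = 14900^0.46 = 83.11
g^-0.23 = 1.24^-0.23 = 0.9517
(sin 45°)^1 = 0.7071^1 = 0.7071
D = 1.14 × 1.078 × 2089 × 83.11 × 0.9517 × 0.7071 = 1.436 × 10^5 m
   = 143.6 km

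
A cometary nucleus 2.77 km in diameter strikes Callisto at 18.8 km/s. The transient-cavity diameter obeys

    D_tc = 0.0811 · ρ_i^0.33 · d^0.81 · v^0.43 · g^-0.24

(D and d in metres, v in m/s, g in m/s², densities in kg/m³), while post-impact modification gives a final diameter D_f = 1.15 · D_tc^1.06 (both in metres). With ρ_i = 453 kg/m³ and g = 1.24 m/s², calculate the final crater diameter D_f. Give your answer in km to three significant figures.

In SI: d = 2770 m, v = 18800 m/s.
ρ_i^0.33 = 453^0.33 = 7.525
d^0.81 = 2770^0.81 = 614.3
v^0.43 = 18800^0.43 = 68.85
g^-0.24 = 1.24^-0.24 = 0.9497
D_tc = 0.0811 × 7.525 × 614.3 × 68.85 × 0.9497 = 24510 m
D_f = 1.15 × (24510)^1.06 = 51689 m
     = 51.69 km

D_f ≈ 51.7 km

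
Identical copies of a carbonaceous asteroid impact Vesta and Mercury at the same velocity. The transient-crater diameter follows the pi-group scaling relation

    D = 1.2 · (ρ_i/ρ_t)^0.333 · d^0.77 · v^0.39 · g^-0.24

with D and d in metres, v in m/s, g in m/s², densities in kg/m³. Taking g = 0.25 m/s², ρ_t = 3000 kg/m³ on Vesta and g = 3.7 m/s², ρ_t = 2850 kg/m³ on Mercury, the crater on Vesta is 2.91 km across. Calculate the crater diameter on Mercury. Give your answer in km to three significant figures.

D ≈ 1.55 km

The impactor-only factors (d, v, ρ_i) cancel in the ratio, leaving D_Mercury/D_Vesta = (g_Mercury/g_Vesta)^-0.24 · (ρ_t,Vesta/ρ_t,Mercury)^0.333.
(3.7/0.25)^-0.24 = 14.80^-0.24 = 0.5238
(3000/2850)^0.333 = 1.053^0.333 = 1.017
Ratio = 0.5238 × 1.017 = 0.5327
D_Mercury = 0.5327 × 2.91 km = 1.55 km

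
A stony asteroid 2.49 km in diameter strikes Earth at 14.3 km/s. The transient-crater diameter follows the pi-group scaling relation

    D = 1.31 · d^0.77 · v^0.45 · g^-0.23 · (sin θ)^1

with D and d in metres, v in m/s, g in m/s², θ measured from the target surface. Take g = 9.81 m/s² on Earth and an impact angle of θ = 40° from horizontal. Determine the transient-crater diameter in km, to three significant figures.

D ≈ 15.2 km

In SI units: d = 2490 m, v = 14300 m/s.
d^0.77 = 2490^0.77 = 412.2
v^0.45 = 14300^0.45 = 74.11
g^-0.23 = 9.81^-0.23 = 0.5914
(sin 40°)^1 = 0.6428^1 = 0.6428
D = 1.31 × 412.2 × 74.11 × 0.5914 × 0.6428 = 15213 m
   = 15.21 km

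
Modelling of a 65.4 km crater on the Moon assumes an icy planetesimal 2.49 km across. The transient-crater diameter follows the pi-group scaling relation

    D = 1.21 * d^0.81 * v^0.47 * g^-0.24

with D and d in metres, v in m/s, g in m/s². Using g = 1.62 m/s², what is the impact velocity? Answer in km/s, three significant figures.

v ≈ 21.1 km/s

Rearranging for v: v = [D / (1.21 · 2490^0.81 · 1.62^-0.24)]^(1/0.47).
D = 65400 m.
2490^0.81 = 563.5
1.62^-0.24 = 0.8907
Denominator = 1.21 × 563.5 × 0.8907 = 607.3
D / 607.3 = 65400 / 607.3 = 107.7
v = 107.7^(1/0.47) = 107.7^2.1277 = 21084 m/s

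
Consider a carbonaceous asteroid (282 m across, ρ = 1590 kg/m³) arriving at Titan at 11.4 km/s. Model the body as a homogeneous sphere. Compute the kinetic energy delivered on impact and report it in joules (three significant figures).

v = 11400 m/s.
Mass m = (π/6) ρ d³ = (π/6) × 1590 × (282)³ = 1.867 × 10^10 kg
E = ½ m v² = 0.5 × 1.867 × 10^10 × (11400)² = 1.213 × 10^18 J

E ≈ 1.21 × 10^18 J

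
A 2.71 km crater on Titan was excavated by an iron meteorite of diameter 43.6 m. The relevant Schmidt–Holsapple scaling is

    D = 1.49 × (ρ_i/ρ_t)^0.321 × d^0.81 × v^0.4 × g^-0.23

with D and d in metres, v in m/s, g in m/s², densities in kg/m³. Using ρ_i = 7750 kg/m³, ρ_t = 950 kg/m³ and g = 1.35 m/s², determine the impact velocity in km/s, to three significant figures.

v ≈ 14.9 km/s

Rearranging for v: v = [D / (1.49 · (7750/950)^0.321 · 43.6^0.81 · 1.35^-0.23)]^(1/0.4).
D = 2710 m.
(7750/950)^0.321 = 1.962
43.6^0.81 = 21.28
1.35^-0.23 = 0.9333
Denominator = 1.49 × 1.962 × 21.28 × 0.9333 = 58.06
D / 58.06 = 2710 / 58.06 = 46.68
v = 46.68^(1/0.4) = 46.68^2.5 = 14888 m/s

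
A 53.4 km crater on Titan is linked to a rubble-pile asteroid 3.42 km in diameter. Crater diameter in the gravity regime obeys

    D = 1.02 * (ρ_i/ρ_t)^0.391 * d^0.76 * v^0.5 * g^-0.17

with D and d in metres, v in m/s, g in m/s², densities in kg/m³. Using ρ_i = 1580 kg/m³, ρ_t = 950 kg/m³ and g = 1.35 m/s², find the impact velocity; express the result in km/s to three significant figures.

Rearranging for v: v = [D / (1.02 · (1580/950)^0.391 · 3420^0.76 · 1.35^-0.17)]^(1/0.5).
D = 53400 m.
(1580/950)^0.391 = 1.220
3420^0.76 = 485.1
1.35^-0.17 = 0.9503
Denominator = 1.02 × 1.220 × 485.1 × 0.9503 = 573.7
D / 573.7 = 53400 / 573.7 = 93.08
v = 93.08^(1/0.5) = 93.08^2 = 8664 m/s

v ≈ 8.66 km/s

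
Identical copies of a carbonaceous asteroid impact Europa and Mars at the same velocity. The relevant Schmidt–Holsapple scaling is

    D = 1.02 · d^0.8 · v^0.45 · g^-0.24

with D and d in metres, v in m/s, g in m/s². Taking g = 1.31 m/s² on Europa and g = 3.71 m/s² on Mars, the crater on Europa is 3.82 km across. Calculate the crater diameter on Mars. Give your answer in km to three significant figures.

All impactor-dependent factors cancel in the ratio, leaving D_Mars/D_Europa = (g_Mars/g_Europa)^-0.24.
(3.71/1.31)^-0.24 = 2.832^-0.24 = 0.7789
D_Mars = 0.7789 × 3.82 km = 2.98 km

D ≈ 2.98 km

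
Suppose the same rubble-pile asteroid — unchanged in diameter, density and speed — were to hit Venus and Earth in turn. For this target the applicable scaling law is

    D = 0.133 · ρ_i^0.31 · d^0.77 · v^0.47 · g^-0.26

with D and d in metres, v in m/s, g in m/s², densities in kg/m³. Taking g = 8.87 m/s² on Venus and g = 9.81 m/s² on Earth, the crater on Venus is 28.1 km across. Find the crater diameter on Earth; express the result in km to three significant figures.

D ≈ 27.4 km

All impactor-dependent factors cancel in the ratio, leaving D_Earth/D_Venus = (g_Earth/g_Venus)^-0.26.
(9.81/8.87)^-0.26 = 1.106^-0.26 = 0.9741
D_Earth = 0.9741 × 28.1 km = 27.4 km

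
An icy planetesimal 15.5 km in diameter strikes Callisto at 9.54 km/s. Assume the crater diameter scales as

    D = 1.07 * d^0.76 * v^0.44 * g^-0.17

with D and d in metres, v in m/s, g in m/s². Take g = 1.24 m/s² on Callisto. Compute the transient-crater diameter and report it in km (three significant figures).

In SI units: d = 15500 m, v = 9540 m/s.
d^0.76 = 15500^0.76 = 1530
v^0.44 = 9540^0.44 = 56.36
g^-0.17 = 1.24^-0.17 = 0.9641
D = 1.07 × 1530 × 56.36 × 0.9641 = 88955 m
   = 88.95 km

D ≈ 89.0 km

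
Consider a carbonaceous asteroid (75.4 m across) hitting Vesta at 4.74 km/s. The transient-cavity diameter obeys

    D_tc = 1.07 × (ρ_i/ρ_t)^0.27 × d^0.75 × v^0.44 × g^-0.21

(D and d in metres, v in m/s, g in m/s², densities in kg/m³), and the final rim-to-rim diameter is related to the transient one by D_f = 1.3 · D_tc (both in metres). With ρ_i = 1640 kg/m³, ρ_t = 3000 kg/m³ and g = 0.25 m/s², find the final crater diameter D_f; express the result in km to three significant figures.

v = 4740 m/s.
(ρ_i/ρ_t)^0.27 = (1640/3000)^0.27 = 0.8495
d^0.75 = 75.4^0.75 = 25.59
v^0.44 = 4740^0.44 = 41.43
g^-0.21 = 0.25^-0.21 = 1.338
D_tc = 1.07 × 0.8495 × 25.59 × 41.43 × 1.338 = 1289 m
D_f = 1.3 × 1289 = 1676 m
     = 1.676 km

D_f ≈ 1.68 km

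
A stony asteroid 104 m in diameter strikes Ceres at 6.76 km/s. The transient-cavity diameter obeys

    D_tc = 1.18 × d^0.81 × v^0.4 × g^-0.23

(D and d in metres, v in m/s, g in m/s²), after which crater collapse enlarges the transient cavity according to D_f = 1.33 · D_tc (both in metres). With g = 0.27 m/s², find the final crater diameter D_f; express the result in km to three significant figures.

D_f ≈ 3.11 km

v = 6760 m/s.
d^0.81 = 104^0.81 = 43.03
v^0.4 = 6760^0.4 = 34.04
g^-0.23 = 0.27^-0.23 = 1.351
D_tc = 1.18 × 43.03 × 34.04 × 1.351 = 2335 m
D_f = 1.33 × 2335 = 3106 m
     = 3.106 km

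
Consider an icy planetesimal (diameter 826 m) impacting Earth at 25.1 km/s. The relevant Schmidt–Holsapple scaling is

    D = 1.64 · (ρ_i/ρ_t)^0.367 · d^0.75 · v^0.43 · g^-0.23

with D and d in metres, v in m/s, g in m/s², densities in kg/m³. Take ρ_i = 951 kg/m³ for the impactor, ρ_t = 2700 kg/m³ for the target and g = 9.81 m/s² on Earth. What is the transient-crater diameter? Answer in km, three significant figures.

D ≈ 7.94 km

In SI units: v = 25100 m/s.
(ρ_i/ρ_t)^0.367 = (951/2700)^0.367 = 0.6818
d^0.75 = 826^0.75 = 154.1
v^0.43 = 25100^0.43 = 77.96
g^-0.23 = 9.81^-0.23 = 0.5914
D = 1.64 × 0.6818 × 154.1 × 77.96 × 0.5914 = 7944 m
   = 7.944 km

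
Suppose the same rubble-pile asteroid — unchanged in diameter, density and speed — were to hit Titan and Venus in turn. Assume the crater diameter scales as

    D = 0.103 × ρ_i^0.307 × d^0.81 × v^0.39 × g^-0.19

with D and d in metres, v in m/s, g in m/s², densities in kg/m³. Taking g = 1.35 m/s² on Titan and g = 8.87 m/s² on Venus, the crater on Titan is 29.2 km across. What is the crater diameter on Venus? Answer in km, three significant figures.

All impactor-dependent factors cancel in the ratio, leaving D_Venus/D_Titan = (g_Venus/g_Titan)^-0.19.
(8.87/1.35)^-0.19 = 6.570^-0.19 = 0.6993
D_Venus = 0.6993 × 29.2 km = 20.4 km

D ≈ 20.4 km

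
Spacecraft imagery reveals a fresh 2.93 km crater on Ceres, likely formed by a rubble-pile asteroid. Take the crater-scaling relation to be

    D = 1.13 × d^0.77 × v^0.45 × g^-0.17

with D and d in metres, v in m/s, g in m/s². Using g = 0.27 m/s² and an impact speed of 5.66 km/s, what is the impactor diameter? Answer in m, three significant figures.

d ≈ 130 m

Rearranging for d: d = [D / (1.13 · 5660^0.45 · 0.27^-0.17)]^(1/0.77).
D = 2930 m.
5660^0.45 = 48.84
0.27^-0.17 = 1.249
Denominator = 1.13 × 48.84 × 1.249 = 68.93
D / 68.93 = 2930 / 68.93 = 42.51
d = 42.51^(1/0.77) = 42.51^1.2987 = 130.3 m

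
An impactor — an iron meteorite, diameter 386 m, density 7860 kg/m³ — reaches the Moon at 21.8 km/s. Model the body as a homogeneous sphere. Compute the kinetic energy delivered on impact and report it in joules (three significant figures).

E ≈ 5.62 × 10^19 J

v = 21800 m/s.
Mass m = (π/6) ρ d³ = (π/6) × 7860 × (386)³ = 2.367 × 10^11 kg
E = ½ m v² = 0.5 × 2.367 × 10^11 × (21800)² = 5.624 × 10^19 J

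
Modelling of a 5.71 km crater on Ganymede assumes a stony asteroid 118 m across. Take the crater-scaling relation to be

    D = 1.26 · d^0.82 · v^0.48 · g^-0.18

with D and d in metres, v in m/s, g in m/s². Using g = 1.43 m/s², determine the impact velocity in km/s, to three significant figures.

v ≈ 13.7 km/s

Rearranging for v: v = [D / (1.26 · 118^0.82 · 1.43^-0.18)]^(1/0.48).
D = 5710 m.
118^0.82 = 50.00
1.43^-0.18 = 0.9376
Denominator = 1.26 × 50.00 × 0.9376 = 59.07
D / 59.07 = 5710 / 59.07 = 96.66
v = 96.66^(1/0.48) = 96.66^2.0833 = 13673 m/s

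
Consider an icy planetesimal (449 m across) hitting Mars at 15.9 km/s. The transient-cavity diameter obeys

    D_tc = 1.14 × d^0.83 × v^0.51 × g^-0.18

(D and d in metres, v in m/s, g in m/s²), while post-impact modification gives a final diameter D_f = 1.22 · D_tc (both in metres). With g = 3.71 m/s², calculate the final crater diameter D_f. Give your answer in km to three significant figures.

v = 15900 m/s.
d^0.83 = 449^0.83 = 159.0
v^0.51 = 15900^0.51 = 138.9
g^-0.18 = 3.71^-0.18 = 0.7898
D_tc = 1.14 × 159.0 × 138.9 × 0.7898 = 19880 m
D_f = 1.22 × 19880 = 24254 m
     = 24.25 km

D_f ≈ 24.3 km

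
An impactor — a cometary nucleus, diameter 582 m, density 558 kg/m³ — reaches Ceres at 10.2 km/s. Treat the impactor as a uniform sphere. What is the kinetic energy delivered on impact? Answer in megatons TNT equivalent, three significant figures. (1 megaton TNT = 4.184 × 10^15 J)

E ≈ 716 Mt TNT

v = 10200 m/s.
Mass m = (π/6) ρ d³ = (π/6) × 558 × (582)³ = 5.760 × 10^10 kg
E = ½ m v² = 0.5 × 5.760 × 10^10 × (10200)² = 2.996 × 10^18 J
   = 2.996 × 10^18 / 4.184×10^15 = 716.1 Mt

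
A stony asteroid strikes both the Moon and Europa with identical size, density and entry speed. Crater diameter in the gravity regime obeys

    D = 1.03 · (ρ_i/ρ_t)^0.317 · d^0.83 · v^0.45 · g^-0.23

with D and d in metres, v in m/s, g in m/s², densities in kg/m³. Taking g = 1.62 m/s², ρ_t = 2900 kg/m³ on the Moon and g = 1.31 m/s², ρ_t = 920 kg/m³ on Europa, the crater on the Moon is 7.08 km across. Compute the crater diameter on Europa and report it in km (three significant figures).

The impactor-only factors (d, v, ρ_i) cancel in the ratio, leaving D_Europa/D_Moon = (g_Europa/g_Moon)^-0.23 · (ρ_t,Moon/ρ_t,Europa)^0.317.
(1.31/1.62)^-0.23 = 0.8086^-0.23 = 1.050
(2900/920)^0.317 = 3.152^0.317 = 1.439
Ratio = 1.050 × 1.439 = 1.511
D_Europa = 1.511 × 7.08 km = 10.7 km

D ≈ 10.7 km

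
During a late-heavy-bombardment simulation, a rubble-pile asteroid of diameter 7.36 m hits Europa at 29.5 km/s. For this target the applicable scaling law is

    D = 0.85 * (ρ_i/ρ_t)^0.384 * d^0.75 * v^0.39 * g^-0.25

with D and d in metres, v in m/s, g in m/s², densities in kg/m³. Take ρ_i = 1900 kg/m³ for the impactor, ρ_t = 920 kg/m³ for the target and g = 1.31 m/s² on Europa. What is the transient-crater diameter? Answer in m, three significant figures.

D ≈ 260 m

In SI units: v = 29500 m/s.
(ρ_i/ρ_t)^0.384 = (1900/920)^0.384 = 1.321
d^0.75 = 7.36^0.75 = 4.468
v^0.39 = 29500^0.39 = 55.36
g^-0.25 = 1.31^-0.25 = 0.9347
D = 0.85 × 1.321 × 4.468 × 55.36 × 0.9347 = 259.6 m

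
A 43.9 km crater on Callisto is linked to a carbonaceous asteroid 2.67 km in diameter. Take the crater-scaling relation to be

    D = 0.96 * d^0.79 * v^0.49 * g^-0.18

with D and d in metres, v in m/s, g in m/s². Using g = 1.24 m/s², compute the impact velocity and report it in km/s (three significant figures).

v ≈ 10.5 km/s

Rearranging for v: v = [D / (0.96 · 2670^0.79 · 1.24^-0.18)]^(1/0.49).
D = 43900 m.
2670^0.79 = 509.3
1.24^-0.18 = 0.9620
Denominator = 0.96 × 509.3 × 0.9620 = 470.3
D / 470.3 = 43900 / 470.3 = 93.34
v = 93.34^(1/0.49) = 93.34^2.0408 = 10484 m/s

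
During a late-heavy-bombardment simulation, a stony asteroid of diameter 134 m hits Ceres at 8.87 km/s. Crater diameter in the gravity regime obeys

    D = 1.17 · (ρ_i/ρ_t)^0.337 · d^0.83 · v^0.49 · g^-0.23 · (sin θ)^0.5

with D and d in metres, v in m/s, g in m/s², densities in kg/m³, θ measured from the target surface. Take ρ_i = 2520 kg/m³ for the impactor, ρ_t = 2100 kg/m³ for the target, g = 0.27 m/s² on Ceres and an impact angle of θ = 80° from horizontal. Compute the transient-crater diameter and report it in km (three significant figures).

D ≈ 8.36 km

In SI units: v = 8870 m/s.
(ρ_i/ρ_t)^0.337 = (2520/2100)^0.337 = 1.063
d^0.83 = 134^0.83 = 58.28
v^0.49 = 8870^0.49 = 86.00
g^-0.23 = 0.27^-0.23 = 1.351
(sin 80°)^0.5 = 0.9848^0.5 = 0.9924
D = 1.17 × 1.063 × 58.28 × 86.00 × 1.351 × 0.9924 = 8358 m
   = 8.358 km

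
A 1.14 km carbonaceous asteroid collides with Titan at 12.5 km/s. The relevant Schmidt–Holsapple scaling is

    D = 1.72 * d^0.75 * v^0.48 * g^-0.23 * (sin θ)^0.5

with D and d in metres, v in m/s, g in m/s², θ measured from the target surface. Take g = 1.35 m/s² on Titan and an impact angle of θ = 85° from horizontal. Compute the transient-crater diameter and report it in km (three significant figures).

D ≈ 29.1 km

In SI units: d = 1140 m, v = 12500 m/s.
d^0.75 = 1140^0.75 = 196.2
v^0.48 = 12500^0.48 = 92.58
g^-0.23 = 1.35^-0.23 = 0.9333
(sin 85°)^0.5 = 0.9962^0.5 = 0.9981
D = 1.72 × 196.2 × 92.58 × 0.9333 × 0.9981 = 29103 m
   = 29.10 km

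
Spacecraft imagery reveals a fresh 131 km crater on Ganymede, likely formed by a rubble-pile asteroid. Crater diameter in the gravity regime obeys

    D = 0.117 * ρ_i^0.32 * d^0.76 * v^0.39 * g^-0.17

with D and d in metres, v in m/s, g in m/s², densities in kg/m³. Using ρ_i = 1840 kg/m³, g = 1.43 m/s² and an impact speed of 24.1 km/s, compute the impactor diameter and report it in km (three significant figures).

Rearranging for d: d = [D / (0.117 · 1840^0.32 · 24100^0.39 · 1.43^-0.17)]^(1/0.76).
D = 131000 m.
1840^0.32 = 11.09
24100^0.39 = 51.17
1.43^-0.17 = 0.9410
Denominator = 0.117 × 11.09 × 51.17 × 0.9410 = 62.48
D / 62.48 = 131000 / 62.48 = 2097
d = 2097^(1/0.76) = 2097^1.3158 = 23472 m

d ≈ 23.5 km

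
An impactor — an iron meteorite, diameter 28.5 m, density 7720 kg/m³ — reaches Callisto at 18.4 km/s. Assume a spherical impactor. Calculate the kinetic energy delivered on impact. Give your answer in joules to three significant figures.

v = 18400 m/s.
Mass m = (π/6) ρ d³ = (π/6) × 7720 × (28.5)³ = 9.357 × 10^7 kg
E = ½ m v² = 0.5 × 9.357 × 10^7 × (18400)² = 1.584 × 10^16 J

E ≈ 1.58 × 10^16 J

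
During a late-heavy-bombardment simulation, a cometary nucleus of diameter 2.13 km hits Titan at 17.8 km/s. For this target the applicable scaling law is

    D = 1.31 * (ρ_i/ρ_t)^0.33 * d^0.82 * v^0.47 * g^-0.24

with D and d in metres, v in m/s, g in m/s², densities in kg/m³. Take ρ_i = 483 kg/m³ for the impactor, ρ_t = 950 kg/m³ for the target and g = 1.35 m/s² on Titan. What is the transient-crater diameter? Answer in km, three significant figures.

In SI units: d = 2130 m, v = 17800 m/s.
(ρ_i/ρ_t)^0.33 = (483/950)^0.33 = 0.7999
d^0.82 = 2130^0.82 = 536.1
v^0.47 = 17800^0.47 = 99.47
g^-0.24 = 1.35^-0.24 = 0.9305
D = 1.31 × 0.7999 × 536.1 × 99.47 × 0.9305 = 51995 m
   = 51.99 km

D ≈ 52.0 km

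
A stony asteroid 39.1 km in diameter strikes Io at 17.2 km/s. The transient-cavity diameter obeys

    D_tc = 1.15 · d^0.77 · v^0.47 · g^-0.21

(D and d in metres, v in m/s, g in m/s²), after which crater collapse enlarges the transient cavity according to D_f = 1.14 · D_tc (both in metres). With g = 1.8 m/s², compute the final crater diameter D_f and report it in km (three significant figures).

In SI: d = 39100 m, v = 17200 m/s.
d^0.77 = 39100^0.77 = 3435
v^0.47 = 17200^0.47 = 97.88
g^-0.21 = 1.8^-0.21 = 0.8839
D_tc = 1.15 × 3435 × 97.88 × 0.8839 = 3.418 × 10^5 m
D_f = 1.14 × 3.418 × 10^5 = 3.897 × 10^5 m
     = 389.7 km

D_f ≈ 390 km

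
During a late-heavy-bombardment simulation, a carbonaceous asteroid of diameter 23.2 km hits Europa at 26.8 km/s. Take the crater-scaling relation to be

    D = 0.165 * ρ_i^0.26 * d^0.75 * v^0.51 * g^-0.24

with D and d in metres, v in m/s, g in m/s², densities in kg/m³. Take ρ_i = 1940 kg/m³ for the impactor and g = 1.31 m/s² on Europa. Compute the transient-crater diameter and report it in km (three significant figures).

In SI units: d = 23200 m, v = 26800 m/s.
ρ_i^0.26 = 1940^0.26 = 7.159
d^0.75 = 23200^0.75 = 1880
v^0.51 = 26800^0.51 = 181.3
g^-0.24 = 1.31^-0.24 = 0.9372
D = 0.165 × 7.159 × 1880 × 181.3 × 0.9372 = 3.773 × 10^5 m
   = 377.3 km

D ≈ 377 km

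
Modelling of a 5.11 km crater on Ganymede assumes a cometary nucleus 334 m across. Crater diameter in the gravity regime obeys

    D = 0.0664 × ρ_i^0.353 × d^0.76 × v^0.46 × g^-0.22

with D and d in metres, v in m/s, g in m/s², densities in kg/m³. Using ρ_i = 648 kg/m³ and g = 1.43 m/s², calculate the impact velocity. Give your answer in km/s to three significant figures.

v ≈ 23.4 km/s

Rearranging for v: v = [D / (0.0664 · 648^0.353 · 334^0.76 · 1.43^-0.22)]^(1/0.46).
D = 5110 m.
648^0.353 = 9.828
334^0.76 = 82.80
1.43^-0.22 = 0.9243
Denominator = 0.0664 × 9.828 × 82.80 × 0.9243 = 49.94
D / 49.94 = 5110 / 49.94 = 102.3
v = 102.3^(1/0.46) = 102.3^2.1739 = 23403 m/s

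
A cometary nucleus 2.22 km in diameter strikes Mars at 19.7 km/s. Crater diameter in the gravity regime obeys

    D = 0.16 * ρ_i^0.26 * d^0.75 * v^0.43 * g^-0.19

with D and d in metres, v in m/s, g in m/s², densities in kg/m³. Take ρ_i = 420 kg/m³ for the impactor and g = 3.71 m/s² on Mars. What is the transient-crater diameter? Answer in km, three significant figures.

In SI units: d = 2220 m, v = 19700 m/s.
ρ_i^0.26 = 420^0.26 = 4.809
d^0.75 = 2220^0.75 = 323.4
v^0.43 = 19700^0.43 = 70.25
g^-0.19 = 3.71^-0.19 = 0.7795
D = 0.16 × 4.809 × 323.4 × 70.25 × 0.7795 = 13626 m
   = 13.63 km

D ≈ 13.6 km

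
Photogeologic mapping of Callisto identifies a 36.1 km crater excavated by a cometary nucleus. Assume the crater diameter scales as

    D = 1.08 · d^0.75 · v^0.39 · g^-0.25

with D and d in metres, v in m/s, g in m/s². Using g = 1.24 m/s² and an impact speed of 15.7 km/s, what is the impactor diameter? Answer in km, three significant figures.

Rearranging for d: d = [D / (1.08 · 15700^0.39 · 1.24^-0.25)]^(1/0.75).
D = 36100 m.
15700^0.39 = 43.29
1.24^-0.25 = 0.9476
Denominator = 1.08 × 43.29 × 0.9476 = 44.30
D / 44.30 = 36100 / 44.30 = 814.9
d = 814.9^(1/0.75) = 814.9^1.3333 = 7610 m

d ≈ 7.61 km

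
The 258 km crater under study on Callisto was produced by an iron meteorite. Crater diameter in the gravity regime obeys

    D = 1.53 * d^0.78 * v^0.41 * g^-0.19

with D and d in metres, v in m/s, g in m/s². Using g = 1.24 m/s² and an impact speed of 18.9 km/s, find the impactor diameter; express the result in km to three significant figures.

d ≈ 29.9 km

Rearranging for d: d = [D / (1.53 · 18900^0.41 · 1.24^-0.19)]^(1/0.78).
D = 258000 m.
18900^0.41 = 56.67
1.24^-0.19 = 0.9600
Denominator = 1.53 × 56.67 × 0.9600 = 83.24
D / 83.24 = 258000 / 83.24 = 3099
d = 3099^(1/0.78) = 3099^1.2821 = 29929 m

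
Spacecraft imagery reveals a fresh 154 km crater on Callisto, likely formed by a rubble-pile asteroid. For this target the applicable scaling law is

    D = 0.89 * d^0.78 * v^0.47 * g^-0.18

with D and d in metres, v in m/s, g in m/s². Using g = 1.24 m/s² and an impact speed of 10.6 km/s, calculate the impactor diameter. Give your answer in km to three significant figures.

d ≈ 20.5 km

Rearranging for d: d = [D / (0.89 · 10600^0.47 · 1.24^-0.18)]^(1/0.78).
D = 154000 m.
10600^0.47 = 77.96
1.24^-0.18 = 0.9620
Denominator = 0.89 × 77.96 × 0.9620 = 66.75
D / 66.75 = 154000 / 66.75 = 2307
d = 2307^(1/0.78) = 2307^1.2821 = 20500 m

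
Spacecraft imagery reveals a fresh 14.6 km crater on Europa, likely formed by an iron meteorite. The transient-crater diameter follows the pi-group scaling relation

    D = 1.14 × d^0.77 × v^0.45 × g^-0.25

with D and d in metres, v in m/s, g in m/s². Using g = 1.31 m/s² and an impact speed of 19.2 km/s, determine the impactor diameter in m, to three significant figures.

Rearranging for d: d = [D / (1.14 · 19200^0.45 · 1.31^-0.25)]^(1/0.77).
D = 14600 m.
19200^0.45 = 84.62
1.31^-0.25 = 0.9347
Denominator = 1.14 × 84.62 × 0.9347 = 90.17
D / 90.17 = 14600 / 90.17 = 161.9
d = 161.9^(1/0.77) = 161.9^1.2987 = 739.9 m

d ≈ 740 m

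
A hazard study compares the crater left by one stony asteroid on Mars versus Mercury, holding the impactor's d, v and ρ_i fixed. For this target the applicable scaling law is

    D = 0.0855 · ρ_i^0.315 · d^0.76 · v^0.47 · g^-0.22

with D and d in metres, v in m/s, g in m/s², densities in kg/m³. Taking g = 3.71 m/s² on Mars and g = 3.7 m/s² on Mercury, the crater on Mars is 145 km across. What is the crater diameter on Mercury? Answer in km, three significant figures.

All impactor-dependent factors cancel in the ratio, leaving D_Mercury/D_Mars = (g_Mercury/g_Mars)^-0.22.
(3.7/3.71)^-0.22 = 0.9973^-0.22 = 1.001
D_Mercury = 1.001 × 145 km = 145 km

D ≈ 145 km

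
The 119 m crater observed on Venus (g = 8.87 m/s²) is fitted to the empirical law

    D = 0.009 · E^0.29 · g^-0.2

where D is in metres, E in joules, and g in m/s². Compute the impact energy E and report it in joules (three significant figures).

E ≈ 7.33 × 10^14 J

Rearranging: E = [D / (0.009 · g^-0.2)]^(1/0.29).
g^-0.2 = 8.87^-0.2 = 0.6463
D / (0.009 × 0.6463) = 119 / (5.817 × 10^-3) = 2.046 × 10^4
E = (2.046 × 10^4)^3.4483 = 7.333 × 10^14 J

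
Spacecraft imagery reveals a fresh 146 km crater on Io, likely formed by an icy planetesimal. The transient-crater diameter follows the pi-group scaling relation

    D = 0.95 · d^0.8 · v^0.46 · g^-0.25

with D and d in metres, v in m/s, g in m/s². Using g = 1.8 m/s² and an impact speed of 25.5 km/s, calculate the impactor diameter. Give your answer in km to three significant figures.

d ≈ 10.7 km

Rearranging for d: d = [D / (0.95 · 25500^0.46 · 1.8^-0.25)]^(1/0.8).
D = 146000 m.
25500^0.46 = 106.4
1.8^-0.25 = 0.8633
Denominator = 0.95 × 106.4 × 0.8633 = 87.26
D / 87.26 = 146000 / 87.26 = 1673
d = 1673^(1/0.8) = 1673^1.25 = 10700 m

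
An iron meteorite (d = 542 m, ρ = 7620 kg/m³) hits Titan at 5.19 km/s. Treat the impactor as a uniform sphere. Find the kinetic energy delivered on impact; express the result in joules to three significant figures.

v = 5190 m/s.
Mass m = (π/6) ρ d³ = (π/6) × 7620 × (542)³ = 6.353 × 10^11 kg
E = ½ m v² = 0.5 × 6.353 × 10^11 × (5190)² = 8.556 × 10^18 J

E ≈ 8.56 × 10^18 J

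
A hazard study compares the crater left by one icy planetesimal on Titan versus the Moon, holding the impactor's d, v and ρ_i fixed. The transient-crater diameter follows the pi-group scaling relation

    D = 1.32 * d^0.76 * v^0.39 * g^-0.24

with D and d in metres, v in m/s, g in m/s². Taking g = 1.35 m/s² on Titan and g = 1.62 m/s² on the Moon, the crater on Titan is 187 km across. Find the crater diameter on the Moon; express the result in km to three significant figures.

D ≈ 179 km

All impactor-dependent factors cancel in the ratio, leaving D_Moon/D_Titan = (g_Moon/g_Titan)^-0.24.
(1.62/1.35)^-0.24 = 1.200^-0.24 = 0.9572
D_Moon = 0.9572 × 187 km = 179 km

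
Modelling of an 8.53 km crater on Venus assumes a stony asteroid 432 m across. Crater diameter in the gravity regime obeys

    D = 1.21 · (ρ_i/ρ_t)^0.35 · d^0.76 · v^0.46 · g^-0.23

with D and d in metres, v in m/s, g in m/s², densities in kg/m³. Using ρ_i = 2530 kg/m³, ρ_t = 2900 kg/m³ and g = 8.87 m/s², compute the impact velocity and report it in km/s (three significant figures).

v ≈ 33.9 km/s

Rearranging for v: v = [D / (1.21 · (2530/2900)^0.35 · 432^0.76 · 8.87^-0.23)]^(1/0.46).
D = 8530 m.
(2530/2900)^0.35 = 0.9534
432^0.76 = 100.7
8.87^-0.23 = 0.6053
Denominator = 1.21 × 0.9534 × 100.7 × 0.6053 = 70.32
D / 70.32 = 8530 / 70.32 = 121.3
v = 121.3^(1/0.46) = 121.3^2.1739 = 33893 m/s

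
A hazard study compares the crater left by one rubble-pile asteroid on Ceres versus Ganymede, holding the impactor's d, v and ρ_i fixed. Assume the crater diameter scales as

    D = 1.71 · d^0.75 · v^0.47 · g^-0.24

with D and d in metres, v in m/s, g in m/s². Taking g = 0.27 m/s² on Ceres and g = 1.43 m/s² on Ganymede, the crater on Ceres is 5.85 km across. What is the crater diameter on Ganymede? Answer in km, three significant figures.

All impactor-dependent factors cancel in the ratio, leaving D_Ganymede/D_Ceres = (g_Ganymede/g_Ceres)^-0.24.
(1.43/0.27)^-0.24 = 5.296^-0.24 = 0.6703
D_Ganymede = 0.6703 × 5.85 km = 3.92 km

D ≈ 3.92 km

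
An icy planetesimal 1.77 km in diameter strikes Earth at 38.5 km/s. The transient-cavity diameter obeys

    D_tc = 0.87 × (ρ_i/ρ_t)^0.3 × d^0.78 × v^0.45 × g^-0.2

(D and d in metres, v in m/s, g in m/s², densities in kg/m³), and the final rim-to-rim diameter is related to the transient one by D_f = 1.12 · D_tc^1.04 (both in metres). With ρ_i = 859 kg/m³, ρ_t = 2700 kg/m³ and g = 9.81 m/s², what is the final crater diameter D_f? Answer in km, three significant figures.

D_f ≈ 25.4 km

In SI: d = 1770 m, v = 38500 m/s.
(ρ_i/ρ_t)^0.3 = (859/2700)^0.3 = 0.7092
d^0.78 = 1770^0.78 = 341.5
v^0.45 = 38500^0.45 = 115.7
g^-0.2 = 9.81^-0.2 = 0.6334
D_tc = 0.87 × 0.7092 × 341.5 × 115.7 × 0.6334 = 15440 m
D_f = 1.12 × (15440)^1.04 = 25434 m
     = 25.43 km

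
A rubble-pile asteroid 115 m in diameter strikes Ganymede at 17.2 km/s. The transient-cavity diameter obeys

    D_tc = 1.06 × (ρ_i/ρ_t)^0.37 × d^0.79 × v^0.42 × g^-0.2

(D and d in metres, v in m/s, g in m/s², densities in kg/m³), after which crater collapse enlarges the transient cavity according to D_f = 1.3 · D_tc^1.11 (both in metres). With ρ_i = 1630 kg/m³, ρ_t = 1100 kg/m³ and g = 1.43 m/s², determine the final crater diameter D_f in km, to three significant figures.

v = 17200 m/s.
(ρ_i/ρ_t)^0.37 = (1630/1100)^0.37 = 1.157
d^0.79 = 115^0.79 = 42.46
v^0.42 = 17200^0.42 = 60.11
g^-0.2 = 1.43^-0.2 = 0.9310
D_tc = 1.06 × 1.157 × 42.46 × 60.11 × 0.9310 = 2914 m
D_f = 1.3 × (2914)^1.11 = 9110 m
     = 9.110 km

D_f ≈ 9.11 km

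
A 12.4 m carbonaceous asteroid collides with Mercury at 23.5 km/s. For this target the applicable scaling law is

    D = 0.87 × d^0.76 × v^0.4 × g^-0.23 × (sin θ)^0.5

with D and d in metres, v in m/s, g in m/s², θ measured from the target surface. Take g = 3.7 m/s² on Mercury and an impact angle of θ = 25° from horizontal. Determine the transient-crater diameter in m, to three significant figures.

D ≈ 159 m

In SI units: v = 23500 m/s.
d^0.76 = 12.4^0.76 = 6.776
v^0.4 = 23500^0.4 = 56.03
g^-0.23 = 3.7^-0.23 = 0.7401
(sin 25°)^0.5 = 0.4226^0.5 = 0.6501
D = 0.87 × 6.776 × 56.03 × 0.7401 × 0.6501 = 158.9 m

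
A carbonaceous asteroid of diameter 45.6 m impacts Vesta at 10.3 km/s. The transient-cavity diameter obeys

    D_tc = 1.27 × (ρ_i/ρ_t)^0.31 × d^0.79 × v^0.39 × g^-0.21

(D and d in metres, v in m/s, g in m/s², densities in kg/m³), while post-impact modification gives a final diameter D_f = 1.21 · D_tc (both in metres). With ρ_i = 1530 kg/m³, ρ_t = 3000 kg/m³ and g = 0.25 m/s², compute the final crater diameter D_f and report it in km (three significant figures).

D_f ≈ 1.25 km

v = 10300 m/s.
(ρ_i/ρ_t)^0.31 = (1530/3000)^0.31 = 0.8116
d^0.79 = 45.6^0.79 = 20.44
v^0.39 = 10300^0.39 = 36.73
g^-0.21 = 0.25^-0.21 = 1.338
D_tc = 1.27 × 0.8116 × 20.44 × 36.73 × 1.338 = 1035 m
D_f = 1.21 × 1035 = 1252 m
     = 1.252 km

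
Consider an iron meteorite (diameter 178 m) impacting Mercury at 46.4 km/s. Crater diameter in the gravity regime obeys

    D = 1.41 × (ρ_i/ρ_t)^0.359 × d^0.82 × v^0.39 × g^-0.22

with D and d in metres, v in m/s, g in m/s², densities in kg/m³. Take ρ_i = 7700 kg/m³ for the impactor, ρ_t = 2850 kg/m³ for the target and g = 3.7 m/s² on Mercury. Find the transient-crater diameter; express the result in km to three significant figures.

D ≈ 6.99 km

In SI units: v = 46400 m/s.
(ρ_i/ρ_t)^0.359 = (7700/2850)^0.359 = 1.429
d^0.82 = 178^0.82 = 70.04
v^0.39 = 46400^0.39 = 66.06
g^-0.22 = 3.7^-0.22 = 0.7499
D = 1.41 × 1.429 × 70.04 × 66.06 × 0.7499 = 6991 m
   = 6.991 km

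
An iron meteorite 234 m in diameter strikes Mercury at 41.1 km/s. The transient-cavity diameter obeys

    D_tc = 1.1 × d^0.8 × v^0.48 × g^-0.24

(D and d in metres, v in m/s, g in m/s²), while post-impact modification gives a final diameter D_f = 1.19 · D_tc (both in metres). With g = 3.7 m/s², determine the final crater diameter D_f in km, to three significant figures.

D_f ≈ 12.3 km

v = 41100 m/s.
d^0.8 = 234^0.8 = 78.59
v^0.48 = 41100^0.48 = 163.9
g^-0.24 = 3.7^-0.24 = 0.7305
D_tc = 1.1 × 78.59 × 163.9 × 0.7305 = 10350 m
D_f = 1.19 × 10350 = 12316 m
     = 12.32 km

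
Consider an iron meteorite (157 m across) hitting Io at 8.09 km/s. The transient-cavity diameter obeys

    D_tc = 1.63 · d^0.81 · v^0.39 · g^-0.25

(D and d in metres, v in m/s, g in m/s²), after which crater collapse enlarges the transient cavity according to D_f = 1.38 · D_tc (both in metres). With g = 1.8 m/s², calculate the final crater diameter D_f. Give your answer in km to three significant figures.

v = 8090 m/s.
d^0.81 = 157^0.81 = 60.07
v^0.39 = 8090^0.39 = 33.43
g^-0.25 = 1.8^-0.25 = 0.8633
D_tc = 1.63 × 60.07 × 33.43 × 0.8633 = 2826 m
D_f = 1.38 × 2826 = 3900 m
     = 3.900 km

D_f ≈ 3.90 km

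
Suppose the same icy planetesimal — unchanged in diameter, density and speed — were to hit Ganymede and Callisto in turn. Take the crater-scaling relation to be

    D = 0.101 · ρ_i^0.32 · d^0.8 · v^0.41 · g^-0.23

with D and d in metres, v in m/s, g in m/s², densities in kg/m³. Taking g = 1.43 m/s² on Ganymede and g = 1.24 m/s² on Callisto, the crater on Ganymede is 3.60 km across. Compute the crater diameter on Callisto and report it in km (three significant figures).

D ≈ 3.72 km

All impactor-dependent factors cancel in the ratio, leaving D_Callisto/D_Ganymede = (g_Callisto/g_Ganymede)^-0.23.
(1.24/1.43)^-0.23 = 0.8671^-0.23 = 1.033
D_Callisto = 1.033 × 3.60 km = 3.72 km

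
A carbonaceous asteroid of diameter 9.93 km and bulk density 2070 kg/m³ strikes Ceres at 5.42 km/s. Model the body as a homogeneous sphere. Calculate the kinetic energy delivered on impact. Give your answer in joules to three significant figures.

E ≈ 1.56 × 10^22 J

d = 9930 m; v = 5420 m/s.
Mass m = (π/6) ρ d³ = (π/6) × 2070 × (9930)³ = 1.061 × 10^15 kg
E = ½ m v² = 0.5 × 1.061 × 10^15 × (5420)² = 1.558 × 10^22 J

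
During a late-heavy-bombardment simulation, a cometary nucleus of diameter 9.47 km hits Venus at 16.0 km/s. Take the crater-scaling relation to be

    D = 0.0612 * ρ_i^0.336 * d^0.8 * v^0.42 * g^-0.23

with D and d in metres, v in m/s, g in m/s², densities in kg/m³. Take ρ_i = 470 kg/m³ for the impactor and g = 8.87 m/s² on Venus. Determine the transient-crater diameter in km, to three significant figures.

In SI units: d = 9470 m, v = 16000 m/s.
ρ_i^0.336 = 470^0.336 = 7.904
d^0.8 = 9470^0.8 = 1517
v^0.42 = 16000^0.42 = 58.31
g^-0.23 = 8.87^-0.23 = 0.6053
D = 0.0612 × 7.904 × 1517 × 58.31 × 0.6053 = 25900 m
   = 25.90 km

D ≈ 25.9 km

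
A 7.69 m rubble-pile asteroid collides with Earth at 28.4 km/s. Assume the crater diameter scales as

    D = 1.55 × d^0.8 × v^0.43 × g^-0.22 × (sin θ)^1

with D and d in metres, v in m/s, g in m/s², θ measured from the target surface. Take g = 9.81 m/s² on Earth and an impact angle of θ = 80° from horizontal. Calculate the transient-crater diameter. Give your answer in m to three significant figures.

D ≈ 388 m

In SI units: v = 28400 m/s.
d^0.8 = 7.69^0.8 = 5.114
v^0.43 = 28400^0.43 = 82.21
g^-0.22 = 9.81^-0.22 = 0.6051
(sin 80°)^1 = 0.9848^1 = 0.9848
D = 1.55 × 5.114 × 82.21 × 0.6051 × 0.9848 = 388.3 m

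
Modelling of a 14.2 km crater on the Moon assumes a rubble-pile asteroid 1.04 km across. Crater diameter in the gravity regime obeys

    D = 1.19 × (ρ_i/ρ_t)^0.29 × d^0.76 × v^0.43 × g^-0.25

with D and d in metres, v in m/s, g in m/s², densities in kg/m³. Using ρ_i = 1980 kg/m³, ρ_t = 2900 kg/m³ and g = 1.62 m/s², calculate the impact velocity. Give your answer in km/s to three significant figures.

v ≈ 24.1 km/s

Rearranging for v: v = [D / (1.19 · (1980/2900)^0.29 · 1040^0.76 · 1.62^-0.25)]^(1/0.43).
D = 14200 m.
(1980/2900)^0.29 = 0.8952
1040^0.76 = 196.3
1.62^-0.25 = 0.8864
Denominator = 1.19 × 0.8952 × 196.3 × 0.8864 = 185.4
D / 185.4 = 14200 / 185.4 = 76.59
v = 76.59^(1/0.43) = 76.59^2.3256 = 24090 m/s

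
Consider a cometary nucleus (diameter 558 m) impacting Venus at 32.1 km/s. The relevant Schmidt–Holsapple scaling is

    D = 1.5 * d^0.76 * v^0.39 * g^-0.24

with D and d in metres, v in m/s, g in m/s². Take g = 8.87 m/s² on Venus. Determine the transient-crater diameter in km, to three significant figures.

In SI units: v = 32100 m/s.
d^0.76 = 558^0.76 = 122.3
v^0.39 = 32100^0.39 = 57.22
g^-0.24 = 8.87^-0.24 = 0.5922
D = 1.5 × 122.3 × 57.22 × 0.5922 = 6216 m
   = 6.216 km

D ≈ 6.22 km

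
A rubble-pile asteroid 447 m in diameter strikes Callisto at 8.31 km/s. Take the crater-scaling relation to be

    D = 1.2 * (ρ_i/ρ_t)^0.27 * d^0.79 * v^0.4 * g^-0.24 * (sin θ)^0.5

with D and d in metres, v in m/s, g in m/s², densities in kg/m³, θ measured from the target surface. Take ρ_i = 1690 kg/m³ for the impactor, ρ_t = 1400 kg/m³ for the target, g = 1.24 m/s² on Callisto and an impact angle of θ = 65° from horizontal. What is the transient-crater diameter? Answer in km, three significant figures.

In SI units: v = 8310 m/s.
(ρ_i/ρ_t)^0.27 = (1690/1400)^0.27 = 1.052
d^0.79 = 447^0.79 = 124.1
v^0.4 = 8310^0.4 = 36.97
g^-0.24 = 1.24^-0.24 = 0.9497
(sin 65°)^0.5 = 0.9063^0.5 = 0.9520
D = 1.2 × 1.052 × 124.1 × 36.97 × 0.9497 × 0.9520 = 5237 m
   = 5.237 km

D ≈ 5.24 km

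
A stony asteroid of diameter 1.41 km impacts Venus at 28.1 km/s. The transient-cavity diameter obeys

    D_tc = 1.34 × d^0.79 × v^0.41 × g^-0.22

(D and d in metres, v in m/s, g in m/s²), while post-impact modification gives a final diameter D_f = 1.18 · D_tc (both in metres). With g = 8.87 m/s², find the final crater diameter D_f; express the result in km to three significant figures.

D_f ≈ 20.1 km

In SI: d = 1410 m, v = 28100 m/s.
d^0.79 = 1410^0.79 = 307.5
v^0.41 = 28100^0.41 = 66.68
g^-0.22 = 8.87^-0.22 = 0.6187
D_tc = 1.34 × 307.5 × 66.68 × 0.6187 = 17000 m
D_f = 1.18 × 17000 = 20060 m
     = 20.06 km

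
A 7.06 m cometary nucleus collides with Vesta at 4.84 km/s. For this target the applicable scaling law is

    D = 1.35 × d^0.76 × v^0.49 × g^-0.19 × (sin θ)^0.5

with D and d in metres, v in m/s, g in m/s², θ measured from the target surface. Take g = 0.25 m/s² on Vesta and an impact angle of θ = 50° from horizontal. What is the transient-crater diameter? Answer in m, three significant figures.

D ≈ 434 m

In SI units: v = 4840 m/s.
d^0.76 = 7.06^0.76 = 4.417
v^0.49 = 4840^0.49 = 63.91
g^-0.19 = 0.25^-0.19 = 1.301
(sin 50°)^0.5 = 0.7660^0.5 = 0.8752
D = 1.35 × 4.417 × 63.91 × 1.301 × 0.8752 = 433.9 m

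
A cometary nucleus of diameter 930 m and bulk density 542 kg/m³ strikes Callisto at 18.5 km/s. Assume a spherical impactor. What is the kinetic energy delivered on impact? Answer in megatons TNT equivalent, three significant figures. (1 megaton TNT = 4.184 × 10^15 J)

E ≈ 9340 Mt TNT

v = 18500 m/s.
Mass m = (π/6) ρ d³ = (π/6) × 542 × (930)³ = 2.283 × 10^11 kg
E = ½ m v² = 0.5 × 2.283 × 10^11 × (18500)² = 3.907 × 10^19 J
   = 3.907 × 10^19 / 4.184×10^15 = 9338 Mt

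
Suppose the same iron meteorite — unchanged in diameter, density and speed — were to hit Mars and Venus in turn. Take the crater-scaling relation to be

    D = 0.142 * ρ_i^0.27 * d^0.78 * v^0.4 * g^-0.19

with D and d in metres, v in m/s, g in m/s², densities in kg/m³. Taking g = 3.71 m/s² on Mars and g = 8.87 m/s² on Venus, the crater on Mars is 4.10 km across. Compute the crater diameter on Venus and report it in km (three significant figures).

All impactor-dependent factors cancel in the ratio, leaving D_Venus/D_Mars = (g_Venus/g_Mars)^-0.19.
(8.87/3.71)^-0.19 = 2.391^-0.19 = 0.8474
D_Venus = 0.8474 × 4.10 km = 3.47 km

D ≈ 3.47 km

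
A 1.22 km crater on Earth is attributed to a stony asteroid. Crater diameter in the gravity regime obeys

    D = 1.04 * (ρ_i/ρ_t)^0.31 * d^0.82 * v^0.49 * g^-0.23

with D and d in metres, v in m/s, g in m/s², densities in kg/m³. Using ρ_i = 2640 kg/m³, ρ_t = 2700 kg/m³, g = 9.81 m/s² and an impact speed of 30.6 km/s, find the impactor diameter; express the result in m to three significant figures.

d ≈ 22.1 m

Rearranging for d: d = [D / (1.04 · (2640/2700)^0.31 · 30600^0.49 · 9.81^-0.23)]^(1/0.82).
D = 1220 m.
(2640/2700)^0.31 = 0.9931
30600^0.49 = 157.8
9.81^-0.23 = 0.5914
Denominator = 1.04 × 0.9931 × 157.8 × 0.5914 = 96.39
D / 96.39 = 1220 / 96.39 = 12.66
d = 12.66^(1/0.82) = 12.66^1.2195 = 22.10 m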